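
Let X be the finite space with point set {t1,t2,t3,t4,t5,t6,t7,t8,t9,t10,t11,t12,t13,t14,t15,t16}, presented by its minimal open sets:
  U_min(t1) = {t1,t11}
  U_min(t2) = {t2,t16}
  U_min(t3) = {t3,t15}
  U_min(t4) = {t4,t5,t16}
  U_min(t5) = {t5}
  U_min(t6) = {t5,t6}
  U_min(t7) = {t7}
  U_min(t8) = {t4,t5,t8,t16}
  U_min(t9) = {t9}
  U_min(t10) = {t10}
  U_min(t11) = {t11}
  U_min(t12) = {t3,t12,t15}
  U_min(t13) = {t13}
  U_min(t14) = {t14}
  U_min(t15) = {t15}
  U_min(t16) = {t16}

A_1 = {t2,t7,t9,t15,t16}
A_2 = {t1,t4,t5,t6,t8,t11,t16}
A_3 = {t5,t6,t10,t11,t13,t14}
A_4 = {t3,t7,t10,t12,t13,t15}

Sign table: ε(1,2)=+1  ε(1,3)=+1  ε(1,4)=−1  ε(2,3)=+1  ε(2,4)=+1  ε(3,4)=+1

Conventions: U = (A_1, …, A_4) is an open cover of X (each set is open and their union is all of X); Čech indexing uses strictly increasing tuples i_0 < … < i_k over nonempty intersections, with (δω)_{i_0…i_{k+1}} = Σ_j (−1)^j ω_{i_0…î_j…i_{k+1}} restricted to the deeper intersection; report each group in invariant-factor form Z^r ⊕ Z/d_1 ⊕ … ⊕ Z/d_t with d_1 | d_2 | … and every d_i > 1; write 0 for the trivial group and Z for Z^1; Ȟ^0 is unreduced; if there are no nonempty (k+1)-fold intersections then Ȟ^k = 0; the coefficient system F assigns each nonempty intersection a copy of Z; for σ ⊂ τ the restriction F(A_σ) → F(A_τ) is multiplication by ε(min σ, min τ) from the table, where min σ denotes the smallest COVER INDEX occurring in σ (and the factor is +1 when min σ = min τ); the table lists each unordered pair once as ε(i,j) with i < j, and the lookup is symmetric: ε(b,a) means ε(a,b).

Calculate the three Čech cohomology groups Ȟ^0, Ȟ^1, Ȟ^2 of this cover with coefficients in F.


nonempty overlaps:
  A12={t16} A14={t7,t15} A23={t5,t6,t11} A34={t10,t13}
C dims 4,4; δ0: rk 4, SNF 1^3·2
degree 0: 4−4−0 = 0 → Ȟ^0 ≅ 0
degree 1: 4−0−4 = 0 plus torsion [2] → Ȟ^1 ≅ Z/2
degree 2: 0−0−0 = 0 → Ȟ^2 ≅ 0

Ȟ^0 ≅ 0; Ȟ^1 ≅ Z/2; Ȟ^2 ≅ 0


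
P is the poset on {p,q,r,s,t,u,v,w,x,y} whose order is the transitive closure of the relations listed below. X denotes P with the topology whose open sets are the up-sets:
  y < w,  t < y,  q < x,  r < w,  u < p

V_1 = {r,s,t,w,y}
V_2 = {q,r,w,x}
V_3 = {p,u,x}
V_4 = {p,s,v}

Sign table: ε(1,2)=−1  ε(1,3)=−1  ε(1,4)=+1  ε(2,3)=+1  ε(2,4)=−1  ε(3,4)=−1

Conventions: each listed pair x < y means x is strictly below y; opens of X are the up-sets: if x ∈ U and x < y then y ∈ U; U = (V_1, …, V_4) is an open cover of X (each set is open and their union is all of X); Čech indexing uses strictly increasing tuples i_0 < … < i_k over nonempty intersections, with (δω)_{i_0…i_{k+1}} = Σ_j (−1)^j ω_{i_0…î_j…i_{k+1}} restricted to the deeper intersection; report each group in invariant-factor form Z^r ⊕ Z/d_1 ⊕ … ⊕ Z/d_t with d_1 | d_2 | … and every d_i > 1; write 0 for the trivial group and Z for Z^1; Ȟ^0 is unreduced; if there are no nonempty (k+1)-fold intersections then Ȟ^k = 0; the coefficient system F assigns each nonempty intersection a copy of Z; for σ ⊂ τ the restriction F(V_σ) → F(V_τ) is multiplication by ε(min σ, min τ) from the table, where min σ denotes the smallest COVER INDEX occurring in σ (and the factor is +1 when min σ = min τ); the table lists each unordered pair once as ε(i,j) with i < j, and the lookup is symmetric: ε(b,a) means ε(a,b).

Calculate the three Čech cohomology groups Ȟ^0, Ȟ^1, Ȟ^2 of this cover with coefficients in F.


Ȟ^0 = Z, Ȟ^1 = Z and Ȟ^2 = 0

nerve of the cover:
  V12={r,w} V14={s} V23={x} V34={p}
C dims 4,4; δ0: rk 3, SNF 1^3
Ȟ^0 = (4 − 3) − 0 = 1, so Ȟ^0 ≅ Z
Ȟ^1 = (4 − 0) − 3 = 1, so Ȟ^1 ≅ Z
Ȟ^2 = (0 − 0) − 0 = 0, so Ȟ^2 ≅ 0


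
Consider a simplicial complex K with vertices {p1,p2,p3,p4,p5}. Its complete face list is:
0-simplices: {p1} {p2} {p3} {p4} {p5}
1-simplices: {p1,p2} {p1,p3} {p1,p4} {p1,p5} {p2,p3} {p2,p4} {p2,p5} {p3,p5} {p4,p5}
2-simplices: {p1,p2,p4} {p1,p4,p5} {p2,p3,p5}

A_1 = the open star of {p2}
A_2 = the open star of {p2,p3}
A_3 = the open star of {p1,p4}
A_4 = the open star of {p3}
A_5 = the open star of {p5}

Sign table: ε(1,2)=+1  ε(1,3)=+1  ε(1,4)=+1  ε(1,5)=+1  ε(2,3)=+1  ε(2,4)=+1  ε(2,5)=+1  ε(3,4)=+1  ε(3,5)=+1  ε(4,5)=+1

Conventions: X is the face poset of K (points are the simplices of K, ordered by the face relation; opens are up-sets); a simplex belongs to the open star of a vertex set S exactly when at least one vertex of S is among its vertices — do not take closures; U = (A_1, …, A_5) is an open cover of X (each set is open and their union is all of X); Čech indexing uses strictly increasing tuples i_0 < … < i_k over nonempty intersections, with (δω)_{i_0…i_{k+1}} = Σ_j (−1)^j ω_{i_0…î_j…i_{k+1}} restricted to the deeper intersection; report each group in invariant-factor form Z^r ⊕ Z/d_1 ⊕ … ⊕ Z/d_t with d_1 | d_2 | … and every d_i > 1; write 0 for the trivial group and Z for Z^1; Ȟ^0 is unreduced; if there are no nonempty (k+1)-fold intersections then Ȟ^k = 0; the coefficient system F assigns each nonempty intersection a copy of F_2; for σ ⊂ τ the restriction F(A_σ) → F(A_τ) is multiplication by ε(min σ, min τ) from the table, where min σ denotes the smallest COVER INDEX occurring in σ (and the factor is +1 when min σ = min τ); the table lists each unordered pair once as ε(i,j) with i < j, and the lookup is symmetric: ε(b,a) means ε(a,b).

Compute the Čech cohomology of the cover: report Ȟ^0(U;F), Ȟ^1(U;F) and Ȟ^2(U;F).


cover nerve:
  A1={{p2},{p1,p2},{p2,p3},{p2,p4},{p2,p5},{p1,p2,p4},{p2,p3,p5}} A2={{p2},{p3},{p1,p2},{p1,p3},{p2,p3},{p2,p4},{p2,p5},{p3,p5},{p1,p2,p4},{p2,p3,p5}} A3={{p1},{p4},{p1,p2},{p1,p3},{p1,p4},{p1,p5},{p2,p4},{p4,p5},{p1,p2,p4},{p1,p4,p5}} A4={{p3},{p1,p3},{p2,p3},{p3,p5},{p2,p3,p5}} A5={{p5},{p1,p5},{p2,p5},{p3,p5},{p4,p5},{p1,p4,p5},{p2,p3,p5}}
  A12={{p2},{p1,p2},{p2,p3},{p2,p4},{p2,p5},{p1,p2,p4},{p2,p3,p5}} A13={{p1,p2},{p2,p4},{p1,p2,p4}} A14={{p2,p3},{p2,p3,p5}} A15={{p2,p5},{p2,p3,p5}} A23={{p1,p2},{p1,p3},{p2,p4},{p1,p2,p4}} A24={{p3},{p1,p3},{p2,p3},{p3,p5},{p2,p3,p5}} A25={{p2,p5},{p3,p5},{p2,p3,p5}} A34={{p1,p3}} A35={{p1,p5},{p4,p5},{p1,p4,p5}} A45={{p3,p5},{p2,p3,p5}}
  A123={{p1,p2},{p2,p4},{p1,p2,p4}} A124={{p2,p3},{p2,p3,p5}} A125={{p2,p5},{p2,p3,p5}} A145={{p2,p3,p5}} A234={{p1,p3}} A245={{p3,p5},{p2,p3,p5}}
  A1245={{p2,p3,p5}}
C dims 5,10,6,1; δ0: rk_F2 4; δ1: rk_F2 5; δ2: rk_F2 1
Ȟ^0: (5−4)−0=1 ⇒ Z/2
Ȟ^1: (10−5)−4=1 ⇒ Z/2
Ȟ^2: (6−1)−5=0 ⇒ 0

Ȟ^0(U;F) ≅ Z/2, Ȟ^1(U;F) ≅ Z/2, Ȟ^2(U;F) ≅ 0


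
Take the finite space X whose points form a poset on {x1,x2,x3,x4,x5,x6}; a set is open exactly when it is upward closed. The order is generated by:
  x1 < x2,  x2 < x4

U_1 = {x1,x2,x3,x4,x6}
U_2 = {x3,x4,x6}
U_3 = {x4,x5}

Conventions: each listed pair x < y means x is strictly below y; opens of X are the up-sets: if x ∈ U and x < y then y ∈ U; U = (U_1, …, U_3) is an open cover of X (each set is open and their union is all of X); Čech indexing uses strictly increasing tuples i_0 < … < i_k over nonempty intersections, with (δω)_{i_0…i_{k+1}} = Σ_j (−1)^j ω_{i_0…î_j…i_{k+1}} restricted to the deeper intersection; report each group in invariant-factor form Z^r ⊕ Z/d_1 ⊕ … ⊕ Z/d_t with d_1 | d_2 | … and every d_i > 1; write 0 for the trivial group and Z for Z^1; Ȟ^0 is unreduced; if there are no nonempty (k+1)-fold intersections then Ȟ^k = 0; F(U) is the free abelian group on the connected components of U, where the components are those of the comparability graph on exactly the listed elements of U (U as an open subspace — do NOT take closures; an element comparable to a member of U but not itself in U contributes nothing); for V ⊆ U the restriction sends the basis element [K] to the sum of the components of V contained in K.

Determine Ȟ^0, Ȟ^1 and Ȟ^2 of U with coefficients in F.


Ȟ^0(U;F) ≅ Z^4, Ȟ^1(U;F) ≅ 0 and Ȟ^2(U;F) ≅ 0

intersection data:
  U12={x3,x4,x6} U13={x4} U23={x4}
  U123={x4}
components per intersection:
  U1: {x1,x2,x4} {x3} {x6}
  U2: {x3} {x4} {x6}
  U3: {x4} {x5}
  U12: {x3} {x4} {x6}
  U13: {x4}
  U23: {x4}
  U123: {x4}
C dims 8,5,1; δ0: rk 4, SNF 1^4; δ1: rk 1, SNF 1^1
Ȟ^0 = (8 − 4) − 0 = 4, so Ȟ^0 ≅ Z^4
Ȟ^1 = (5 − 1) − 4 = 0, so Ȟ^1 ≅ 0
Ȟ^2 = (1 − 0) − 1 = 0, so Ȟ^2 ≅ 0


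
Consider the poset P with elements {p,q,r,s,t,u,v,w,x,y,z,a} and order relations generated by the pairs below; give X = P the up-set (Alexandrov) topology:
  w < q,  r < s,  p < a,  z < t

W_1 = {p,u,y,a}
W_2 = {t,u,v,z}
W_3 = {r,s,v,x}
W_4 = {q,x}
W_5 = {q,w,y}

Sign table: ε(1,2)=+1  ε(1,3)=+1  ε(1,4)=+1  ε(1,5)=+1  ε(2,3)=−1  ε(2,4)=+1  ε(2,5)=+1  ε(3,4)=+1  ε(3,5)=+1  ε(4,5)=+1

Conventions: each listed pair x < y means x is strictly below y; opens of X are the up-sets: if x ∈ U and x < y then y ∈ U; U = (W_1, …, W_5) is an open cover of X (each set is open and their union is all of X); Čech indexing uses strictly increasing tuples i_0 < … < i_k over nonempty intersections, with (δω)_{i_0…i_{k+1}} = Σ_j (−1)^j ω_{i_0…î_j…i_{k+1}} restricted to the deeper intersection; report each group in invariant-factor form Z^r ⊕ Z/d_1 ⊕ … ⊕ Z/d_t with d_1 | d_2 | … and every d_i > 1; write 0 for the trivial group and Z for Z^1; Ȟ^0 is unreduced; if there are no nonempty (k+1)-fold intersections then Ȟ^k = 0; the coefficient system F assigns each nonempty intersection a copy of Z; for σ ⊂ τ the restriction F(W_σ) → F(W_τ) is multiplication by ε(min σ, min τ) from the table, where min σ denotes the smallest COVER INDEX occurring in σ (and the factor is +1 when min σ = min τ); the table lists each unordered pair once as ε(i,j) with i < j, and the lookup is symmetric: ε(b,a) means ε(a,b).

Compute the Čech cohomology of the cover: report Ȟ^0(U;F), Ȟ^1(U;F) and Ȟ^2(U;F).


Ȟ^0 = 0,  Ȟ^1 = Z/2,  Ȟ^2 = 0

nonempty overlaps:
  W12={u} W15={y} W23={v} W34={x} W45={q}
C dims 5,5; δ0: rk 5, SNF 1^4·2
degree 0: 5−5−0 = 0 → Ȟ^0 ≅ 0
degree 1: 5−0−5 = 0 plus torsion [2] → Ȟ^1 ≅ Z/2
degree 2: 0−0−0 = 0 → Ȟ^2 ≅ 0


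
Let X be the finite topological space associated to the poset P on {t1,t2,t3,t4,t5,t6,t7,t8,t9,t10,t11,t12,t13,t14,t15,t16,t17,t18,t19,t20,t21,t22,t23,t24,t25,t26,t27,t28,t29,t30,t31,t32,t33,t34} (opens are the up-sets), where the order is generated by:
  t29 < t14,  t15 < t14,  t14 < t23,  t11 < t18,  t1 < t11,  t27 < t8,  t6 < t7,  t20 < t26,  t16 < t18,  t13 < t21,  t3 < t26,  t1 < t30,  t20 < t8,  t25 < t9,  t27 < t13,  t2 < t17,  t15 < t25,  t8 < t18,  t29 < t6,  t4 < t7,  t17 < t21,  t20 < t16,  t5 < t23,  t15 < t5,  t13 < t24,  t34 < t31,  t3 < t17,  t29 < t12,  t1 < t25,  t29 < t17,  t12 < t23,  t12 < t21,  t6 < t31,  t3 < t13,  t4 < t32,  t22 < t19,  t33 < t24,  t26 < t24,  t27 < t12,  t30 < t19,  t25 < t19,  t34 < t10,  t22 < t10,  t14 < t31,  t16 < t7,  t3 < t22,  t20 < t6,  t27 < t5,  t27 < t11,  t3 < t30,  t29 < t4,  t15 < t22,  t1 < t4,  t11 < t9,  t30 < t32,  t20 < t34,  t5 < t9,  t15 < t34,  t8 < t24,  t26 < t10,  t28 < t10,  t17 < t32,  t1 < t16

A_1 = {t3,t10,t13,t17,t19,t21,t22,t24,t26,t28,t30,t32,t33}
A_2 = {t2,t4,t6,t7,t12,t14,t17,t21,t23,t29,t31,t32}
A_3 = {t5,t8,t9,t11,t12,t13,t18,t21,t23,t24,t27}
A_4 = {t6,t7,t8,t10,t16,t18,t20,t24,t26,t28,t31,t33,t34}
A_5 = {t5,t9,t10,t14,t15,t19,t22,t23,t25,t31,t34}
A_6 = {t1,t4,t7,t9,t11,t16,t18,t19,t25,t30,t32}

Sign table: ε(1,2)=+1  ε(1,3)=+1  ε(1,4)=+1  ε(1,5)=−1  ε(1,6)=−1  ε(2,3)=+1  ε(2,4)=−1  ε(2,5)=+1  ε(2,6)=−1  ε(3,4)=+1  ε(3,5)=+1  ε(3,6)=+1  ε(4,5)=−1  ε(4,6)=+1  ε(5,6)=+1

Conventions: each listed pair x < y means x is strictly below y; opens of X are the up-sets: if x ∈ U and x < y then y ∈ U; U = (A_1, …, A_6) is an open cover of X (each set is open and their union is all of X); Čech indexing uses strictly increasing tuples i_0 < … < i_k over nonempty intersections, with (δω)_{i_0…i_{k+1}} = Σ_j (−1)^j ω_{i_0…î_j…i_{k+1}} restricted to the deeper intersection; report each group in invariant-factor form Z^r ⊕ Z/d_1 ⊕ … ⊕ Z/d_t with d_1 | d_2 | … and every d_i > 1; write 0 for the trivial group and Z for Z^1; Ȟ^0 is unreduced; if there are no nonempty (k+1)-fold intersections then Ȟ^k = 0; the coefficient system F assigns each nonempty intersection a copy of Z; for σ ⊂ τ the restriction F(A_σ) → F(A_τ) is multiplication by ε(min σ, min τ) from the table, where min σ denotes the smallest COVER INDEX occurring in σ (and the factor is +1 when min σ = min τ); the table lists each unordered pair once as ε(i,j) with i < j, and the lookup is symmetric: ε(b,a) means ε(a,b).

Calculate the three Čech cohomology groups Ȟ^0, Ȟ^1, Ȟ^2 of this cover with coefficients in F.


nonempty intersections:
  A12={t17,t21,t32} A13={t13,t21,t24} A14={t10,t24,t26,t28,t33} A15={t10,t19,t22} A16={t19,t30,t32} A23={t12,t21,t23} A24={t6,t7,t31} A25={t14,t23,t31} A26={t4,t7,t32} A34={t8,t18,t24} A35={t5,t9,t23} A36={t9,t11,t18} A45={t10,t31,t34} A46={t7,t16,t18} A56={t9,t19,t25}
  A123={t21} A126={t32} A134={t24} A145={t10} A156={t19} A235={t23} A245={t31} A246={t7} A346={t18} A356={t9}
C dims 6,15,10; δ0: rk 6, SNF 1^5·2; δ1: rk 9, SNF 1^9
Ȟ^0: (6−6)−0=0 ⇒ 0
Ȟ^1: (15−9)−6=0 plus torsion [2] ⇒ Z/2
Ȟ^2: (10−0)−9=1 ⇒ Z

Ȟ^0(U;F) ≅ 0,  Ȟ^1(U;F) ≅ Z/2,  Ȟ^2(U;F) ≅ Z


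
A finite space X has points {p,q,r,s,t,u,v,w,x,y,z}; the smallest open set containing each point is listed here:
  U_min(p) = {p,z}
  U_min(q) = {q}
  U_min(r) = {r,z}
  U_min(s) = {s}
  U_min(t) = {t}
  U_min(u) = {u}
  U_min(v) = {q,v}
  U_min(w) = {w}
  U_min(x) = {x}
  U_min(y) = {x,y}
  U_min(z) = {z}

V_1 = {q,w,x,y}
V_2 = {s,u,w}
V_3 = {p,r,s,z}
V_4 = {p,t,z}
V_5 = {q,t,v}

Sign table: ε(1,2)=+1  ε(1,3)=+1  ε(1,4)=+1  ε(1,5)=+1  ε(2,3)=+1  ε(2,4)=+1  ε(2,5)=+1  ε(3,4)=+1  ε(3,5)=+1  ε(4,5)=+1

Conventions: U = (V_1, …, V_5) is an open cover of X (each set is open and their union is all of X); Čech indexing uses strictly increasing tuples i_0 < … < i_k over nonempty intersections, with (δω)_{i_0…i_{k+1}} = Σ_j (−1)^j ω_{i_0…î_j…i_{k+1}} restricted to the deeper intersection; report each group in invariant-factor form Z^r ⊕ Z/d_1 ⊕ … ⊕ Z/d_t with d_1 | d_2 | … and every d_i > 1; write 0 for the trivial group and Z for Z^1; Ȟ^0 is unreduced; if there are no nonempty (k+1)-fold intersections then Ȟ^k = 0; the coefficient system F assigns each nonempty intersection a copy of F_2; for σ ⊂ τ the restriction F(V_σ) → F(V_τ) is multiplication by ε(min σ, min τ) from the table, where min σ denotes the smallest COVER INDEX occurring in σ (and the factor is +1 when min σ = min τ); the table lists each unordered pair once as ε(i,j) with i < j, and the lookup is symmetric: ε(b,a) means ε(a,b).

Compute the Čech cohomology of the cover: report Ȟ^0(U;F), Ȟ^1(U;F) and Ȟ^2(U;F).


Ȟ^0 = Z/2; Ȟ^1 = Z/2; Ȟ^2 = 0

cover nerve:
  V12={w} V15={q} V23={s} V34={p,z} V45={t}
C dims 5,5; δ0: rk_F2 4
Ȟ^0: (5−4)−0=1 ⇒ Z/2
Ȟ^1: (5−0)−4=1 ⇒ Z/2
Ȟ^2: (0−0)−0=0 ⇒ 0


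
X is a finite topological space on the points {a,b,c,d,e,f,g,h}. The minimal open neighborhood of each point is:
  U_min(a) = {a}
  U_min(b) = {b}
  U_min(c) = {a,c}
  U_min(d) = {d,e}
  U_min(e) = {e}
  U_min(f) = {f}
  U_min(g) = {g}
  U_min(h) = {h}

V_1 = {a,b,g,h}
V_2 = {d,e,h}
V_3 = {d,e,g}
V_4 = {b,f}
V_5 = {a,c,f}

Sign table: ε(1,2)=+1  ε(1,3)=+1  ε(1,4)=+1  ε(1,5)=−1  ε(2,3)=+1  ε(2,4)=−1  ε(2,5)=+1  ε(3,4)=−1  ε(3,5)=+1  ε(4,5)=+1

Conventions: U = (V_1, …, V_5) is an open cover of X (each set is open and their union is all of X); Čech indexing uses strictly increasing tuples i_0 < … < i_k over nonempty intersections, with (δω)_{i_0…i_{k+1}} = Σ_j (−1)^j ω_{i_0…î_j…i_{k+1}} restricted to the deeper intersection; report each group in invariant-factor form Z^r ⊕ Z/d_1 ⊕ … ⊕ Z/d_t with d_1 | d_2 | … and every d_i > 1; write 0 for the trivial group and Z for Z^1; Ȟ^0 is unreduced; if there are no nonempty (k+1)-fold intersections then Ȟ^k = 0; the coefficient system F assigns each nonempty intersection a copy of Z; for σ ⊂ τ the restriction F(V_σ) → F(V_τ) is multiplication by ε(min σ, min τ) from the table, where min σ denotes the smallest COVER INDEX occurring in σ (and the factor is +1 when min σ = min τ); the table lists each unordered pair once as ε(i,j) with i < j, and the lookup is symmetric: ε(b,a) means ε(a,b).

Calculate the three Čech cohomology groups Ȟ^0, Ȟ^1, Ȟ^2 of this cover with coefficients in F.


nonempty overlaps:
  V12={h} V13={g} V14={b} V15={a} V23={d,e} V45={f}
C dims 5,6; δ0: rk 5, SNF 1^4·2
degree 0: 5−5−0 = 0 → Ȟ^0 ≅ 0
degree 1: 6−0−5 = 1 plus torsion [2] → Ȟ^1 ≅ Z ⊕ Z/2
degree 2: 0−0−0 = 0 → Ȟ^2 ≅ 0

Ȟ^0(U;F) ≅ 0, Ȟ^1(U;F) ≅ Z ⊕ Z/2, Ȟ^2(U;F) ≅ 0


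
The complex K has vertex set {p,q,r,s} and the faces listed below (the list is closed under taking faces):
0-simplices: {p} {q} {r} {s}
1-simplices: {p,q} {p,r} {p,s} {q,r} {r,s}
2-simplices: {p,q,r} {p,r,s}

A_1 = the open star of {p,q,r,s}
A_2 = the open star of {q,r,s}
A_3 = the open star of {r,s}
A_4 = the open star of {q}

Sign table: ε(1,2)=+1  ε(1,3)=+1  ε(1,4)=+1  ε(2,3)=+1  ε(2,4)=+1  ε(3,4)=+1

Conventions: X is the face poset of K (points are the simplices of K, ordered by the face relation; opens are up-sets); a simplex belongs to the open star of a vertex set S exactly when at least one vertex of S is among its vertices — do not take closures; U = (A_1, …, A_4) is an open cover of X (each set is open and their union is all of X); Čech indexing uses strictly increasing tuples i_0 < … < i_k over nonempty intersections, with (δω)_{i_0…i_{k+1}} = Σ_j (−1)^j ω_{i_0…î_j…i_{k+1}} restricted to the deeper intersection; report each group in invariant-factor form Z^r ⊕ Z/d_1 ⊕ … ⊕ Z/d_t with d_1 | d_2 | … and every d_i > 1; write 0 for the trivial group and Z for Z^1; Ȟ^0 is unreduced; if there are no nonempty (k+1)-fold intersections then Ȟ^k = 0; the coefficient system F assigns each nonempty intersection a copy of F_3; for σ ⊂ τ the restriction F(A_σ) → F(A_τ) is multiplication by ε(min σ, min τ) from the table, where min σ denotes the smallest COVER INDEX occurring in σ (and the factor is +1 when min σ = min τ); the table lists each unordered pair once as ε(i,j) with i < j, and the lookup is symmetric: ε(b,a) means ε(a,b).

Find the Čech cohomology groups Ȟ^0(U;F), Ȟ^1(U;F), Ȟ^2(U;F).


Ȟ^0 = Z/3, Ȟ^1 = 0, Ȟ^2 = 0

nerve simplices:
  A1={{p},{q},{r},{s},{p,q},{p,r},{p,s},{q,r},{r,s},{p,q,r},{p,r,s}} A2={{q},{r},{s},{p,q},{p,r},{p,s},{q,r},{r,s},{p,q,r},{p,r,s}} A3={{r},{s},{p,r},{p,s},{q,r},{r,s},{p,q,r},{p,r,s}} A4={{q},{p,q},{q,r},{p,q,r}}
  A12={{q},{r},{s},{p,q},{p,r},{p,s},{q,r},{r,s},{p,q,r},{p,r,s}} A13={{r},{s},{p,r},{p,s},{q,r},{r,s},{p,q,r},{p,r,s}} A14={{q},{p,q},{q,r},{p,q,r}} A23={{r},{s},{p,r},{p,s},{q,r},{r,s},{p,q,r},{p,r,s}} A24={{q},{p,q},{q,r},{p,q,r}} A34={{q,r},{p,q,r}}
  A123={{r},{s},{p,r},{p,s},{q,r},{r,s},{p,q,r},{p,r,s}} A124={{q},{p,q},{q,r},{p,q,r}} A134={{q,r},{p,q,r}} A234={{q,r},{p,q,r}}
  A1234={{q,r},{p,q,r}}
C dims 4,6,4,1; δ0: rk_F3 3; δ1: rk_F3 3; δ2: rk_F3 1
degree 0: 4−3−0 = 1 → Ȟ^0 ≅ Z/3
degree 1: 6−3−3 = 0 → Ȟ^1 ≅ 0
degree 2: 4−1−3 = 0 → Ȟ^2 ≅ 0


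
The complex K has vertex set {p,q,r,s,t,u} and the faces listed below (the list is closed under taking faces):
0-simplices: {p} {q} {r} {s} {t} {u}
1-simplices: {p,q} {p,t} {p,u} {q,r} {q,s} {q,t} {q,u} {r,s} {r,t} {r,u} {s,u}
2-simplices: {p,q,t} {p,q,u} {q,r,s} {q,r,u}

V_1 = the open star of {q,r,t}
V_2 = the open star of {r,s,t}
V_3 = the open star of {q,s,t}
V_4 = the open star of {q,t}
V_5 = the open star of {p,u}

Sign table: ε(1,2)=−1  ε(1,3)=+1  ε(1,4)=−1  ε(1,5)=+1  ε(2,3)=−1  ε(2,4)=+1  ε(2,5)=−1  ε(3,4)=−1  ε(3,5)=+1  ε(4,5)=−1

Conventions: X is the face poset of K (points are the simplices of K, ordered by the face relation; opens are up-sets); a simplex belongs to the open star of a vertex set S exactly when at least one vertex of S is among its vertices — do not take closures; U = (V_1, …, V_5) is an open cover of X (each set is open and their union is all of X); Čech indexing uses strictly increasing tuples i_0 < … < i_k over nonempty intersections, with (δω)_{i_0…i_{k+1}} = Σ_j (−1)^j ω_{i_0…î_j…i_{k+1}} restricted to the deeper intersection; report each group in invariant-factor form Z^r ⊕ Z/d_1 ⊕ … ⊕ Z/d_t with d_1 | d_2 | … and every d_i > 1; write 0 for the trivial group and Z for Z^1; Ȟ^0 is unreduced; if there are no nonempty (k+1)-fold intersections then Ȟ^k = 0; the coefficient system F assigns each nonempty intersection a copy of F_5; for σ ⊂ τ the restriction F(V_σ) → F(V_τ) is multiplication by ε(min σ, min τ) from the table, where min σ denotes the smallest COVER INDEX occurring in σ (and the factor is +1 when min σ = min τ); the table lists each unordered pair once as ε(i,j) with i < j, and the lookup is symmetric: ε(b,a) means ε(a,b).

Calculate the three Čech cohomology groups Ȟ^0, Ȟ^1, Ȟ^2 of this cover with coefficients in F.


nonempty overlaps:
  V1={{q},{r},{t},{p,q},{p,t},{q,r},{q,s},{q,t},{q,u},{r,s},{r,t},{r,u},{p,q,t},{p,q,u},{q,r,s},{q,r,u}} V2={{r},{s},{t},{p,t},{q,r},{q,s},{q,t},{r,s},{r,t},{r,u},{s,u},{p,q,t},{q,r,s},{q,r,u}} V3={{q},{s},{t},{p,q},{p,t},{q,r},{q,s},{q,t},{q,u},{r,s},{r,t},{s,u},{p,q,t},{p,q,u},{q,r,s},{q,r,u}} V4={{q},{t},{p,q},{p,t},{q,r},{q,s},{q,t},{q,u},{r,t},{p,q,t},{p,q,u},{q,r,s},{q,r,u}} V5={{p},{u},{p,q},{p,t},{p,u},{q,u},{r,u},{s,u},{p,q,t},{p,q,u},{q,r,u}}
  V12={{r},{t},{p,t},{q,r},{q,s},{q,t},{r,s},{r,t},{r,u},{p,q,t},{q,r,s},{q,r,u}} V13={{q},{t},{p,q},{p,t},{q,r},{q,s},{q,t},{q,u},{r,s},{r,t},{p,q,t},{p,q,u},{q,r,s},{q,r,u}} V14={{q},{t},{p,q},{p,t},{q,r},{q,s},{q,t},{q,u},{r,t},{p,q,t},{p,q,u},{q,r,s},{q,r,u}} V15={{p,q},{p,t},{q,u},{r,u},{p,q,t},{p,q,u},{q,r,u}} V23={{s},{t},{p,t},{q,r},{q,s},{q,t},{r,s},{r,t},{s,u},{p,q,t},{q,r,s},{q,r,u}} V24={{t},{p,t},{q,r},{q,s},{q,t},{r,t},{p,q,t},{q,r,s},{q,r,u}} V25={{p,t},{r,u},{s,u},{p,q,t},{q,r,u}} V34={{q},{t},{p,q},{p,t},{q,r},{q,s},{q,t},{q,u},{r,t},{p,q,t},{p,q,u},{q,r,s},{q,r,u}} V35={{p,q},{p,t},{q,u},{s,u},{p,q,t},{p,q,u},{q,r,u}} V45={{p,q},{p,t},{q,u},{p,q,t},{p,q,u},{q,r,u}}
  V123={{t},{p,t},{q,r},{q,s},{q,t},{r,s},{r,t},{p,q,t},{q,r,s},{q,r,u}} V124={{t},{p,t},{q,r},{q,s},{q,t},{r,t},{p,q,t},{q,r,s},{q,r,u}} V125={{p,t},{r,u},{p,q,t},{q,r,u}} V134={{q},{t},{p,q},{p,t},{q,r},{q,s},{q,t},{q,u},{r,t},{p,q,t},{p,q,u},{q,r,s},{q,r,u}} V135={{p,q},{p,t},{q,u},{p,q,t},{p,q,u},{q,r,u}} V145={{p,q},{p,t},{q,u},{p,q,t},{p,q,u},{q,r,u}} V234={{t},{p,t},{q,r},{q,s},{q,t},{r,t},{p,q,t},{q,r,s},{q,r,u}} V235={{p,t},{s,u},{p,q,t},{q,r,u}} V245={{p,t},{p,q,t},{q,r,u}} V345={{p,q},{p,t},{q,u},{p,q,t},{p,q,u},{q,r,u}}
  V1234={{t},{p,t},{q,r},{q,s},{q,t},{r,t},{p,q,t},{q,r,s},{q,r,u}} V1235={{p,t},{p,q,t},{q,r,u}} V1245={{p,t},{p,q,t},{q,r,u}} V1345={{p,q},{p,t},{q,u},{p,q,t},{p,q,u},{q,r,u}} V2345={{p,t},{p,q,t},{q,r,u}}
  V12345={{p,t},{p,q,t},{q,r,u}}
C dims 5,10,10,5; δ0: rk_F5 4; δ1: rk_F5 6; δ2: rk_F5 4
degree 0: 5−4−0 = 1 → Ȟ^0 ≅ Z/5
degree 1: 10−6−4 = 0 → Ȟ^1 ≅ 0
degree 2: 10−4−6 = 0 → Ȟ^2 ≅ 0

Ȟ^0 ≅ Z/5; Ȟ^1 ≅ 0; Ȟ^2 ≅ 0


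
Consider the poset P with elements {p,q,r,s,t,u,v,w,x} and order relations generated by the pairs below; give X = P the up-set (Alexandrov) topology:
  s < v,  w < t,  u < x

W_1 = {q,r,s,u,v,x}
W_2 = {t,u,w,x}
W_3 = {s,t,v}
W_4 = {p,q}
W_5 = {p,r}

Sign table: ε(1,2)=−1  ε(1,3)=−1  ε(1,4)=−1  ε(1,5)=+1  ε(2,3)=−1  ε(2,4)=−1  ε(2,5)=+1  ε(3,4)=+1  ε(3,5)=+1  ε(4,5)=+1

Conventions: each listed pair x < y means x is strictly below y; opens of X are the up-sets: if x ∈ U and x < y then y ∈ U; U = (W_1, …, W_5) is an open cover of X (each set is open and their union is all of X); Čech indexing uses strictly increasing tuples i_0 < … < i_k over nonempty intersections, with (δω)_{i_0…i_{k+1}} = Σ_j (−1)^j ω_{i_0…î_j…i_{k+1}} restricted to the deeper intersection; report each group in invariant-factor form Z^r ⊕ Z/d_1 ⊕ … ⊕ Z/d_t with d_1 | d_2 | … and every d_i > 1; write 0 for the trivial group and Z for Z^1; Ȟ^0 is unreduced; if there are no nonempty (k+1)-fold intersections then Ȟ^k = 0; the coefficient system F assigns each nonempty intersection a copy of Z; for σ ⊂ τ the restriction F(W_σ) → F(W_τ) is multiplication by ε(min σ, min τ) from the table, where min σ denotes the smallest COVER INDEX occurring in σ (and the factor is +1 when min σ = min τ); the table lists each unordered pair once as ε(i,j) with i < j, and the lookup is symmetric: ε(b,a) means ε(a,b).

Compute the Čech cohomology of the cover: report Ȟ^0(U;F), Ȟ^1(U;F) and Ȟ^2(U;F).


Ȟ^0 = 0,  Ȟ^1 = Z ⊕ Z/2,  Ȟ^2 = 0

nonempty intersections:
  W12={u,x} W13={s,v} W14={q} W15={r} W23={t} W45={p}
C dims 5,6; δ0: rk 5, SNF 1^4·2
Ȟ^0: (5−5)−0=0 ⇒ 0
Ȟ^1: (6−0)−5=1 plus torsion [2] ⇒ Z ⊕ Z/2
Ȟ^2: (0−0)−0=0 ⇒ 0


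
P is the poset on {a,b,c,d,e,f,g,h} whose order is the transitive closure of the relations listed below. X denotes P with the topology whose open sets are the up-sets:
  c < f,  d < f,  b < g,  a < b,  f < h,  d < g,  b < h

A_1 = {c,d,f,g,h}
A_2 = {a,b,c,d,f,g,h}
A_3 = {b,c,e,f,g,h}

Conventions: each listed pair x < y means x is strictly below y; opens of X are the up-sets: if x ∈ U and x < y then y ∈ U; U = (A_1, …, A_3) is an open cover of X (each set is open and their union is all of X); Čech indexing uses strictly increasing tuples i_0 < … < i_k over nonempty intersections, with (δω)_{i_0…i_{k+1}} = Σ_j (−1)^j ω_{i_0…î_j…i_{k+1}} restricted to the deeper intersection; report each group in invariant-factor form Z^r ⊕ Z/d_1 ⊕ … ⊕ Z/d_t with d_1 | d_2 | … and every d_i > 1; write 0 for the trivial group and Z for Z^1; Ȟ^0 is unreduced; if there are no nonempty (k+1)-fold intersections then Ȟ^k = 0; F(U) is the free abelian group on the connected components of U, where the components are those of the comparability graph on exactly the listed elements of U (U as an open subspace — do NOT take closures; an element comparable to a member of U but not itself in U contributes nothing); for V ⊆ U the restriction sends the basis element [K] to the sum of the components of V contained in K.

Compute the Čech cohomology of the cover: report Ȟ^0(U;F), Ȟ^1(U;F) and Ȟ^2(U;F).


cover nerve:
  A12={c,d,f,g,h} A13={c,f,g,h} A23={b,c,f,g,h}
  A123={c,f,g,h}
components per intersection:
  A1: {c,d,f,g,h}
  A2: {a,b,c,d,f,g,h}
  A3: {b,c,f,g,h} {e}
  A12: {c,d,f,g,h}
  A13: {c,f,h} {g}
  A23: {b,c,f,g,h}
  A123: {c,f,h} {g}
C dims 4,4,2; δ0: rk 2, SNF 1^2; δ1: rk 2, SNF 1^2
Ȟ^0: (4−2)−0=2 ⇒ Z^2
Ȟ^1: (4−2)−2=0 ⇒ 0
Ȟ^2: (2−0)−2=0 ⇒ 0

Ȟ^0(U;F) ≅ Z^2, Ȟ^1(U;F) ≅ 0 and Ȟ^2(U;F) ≅ 0


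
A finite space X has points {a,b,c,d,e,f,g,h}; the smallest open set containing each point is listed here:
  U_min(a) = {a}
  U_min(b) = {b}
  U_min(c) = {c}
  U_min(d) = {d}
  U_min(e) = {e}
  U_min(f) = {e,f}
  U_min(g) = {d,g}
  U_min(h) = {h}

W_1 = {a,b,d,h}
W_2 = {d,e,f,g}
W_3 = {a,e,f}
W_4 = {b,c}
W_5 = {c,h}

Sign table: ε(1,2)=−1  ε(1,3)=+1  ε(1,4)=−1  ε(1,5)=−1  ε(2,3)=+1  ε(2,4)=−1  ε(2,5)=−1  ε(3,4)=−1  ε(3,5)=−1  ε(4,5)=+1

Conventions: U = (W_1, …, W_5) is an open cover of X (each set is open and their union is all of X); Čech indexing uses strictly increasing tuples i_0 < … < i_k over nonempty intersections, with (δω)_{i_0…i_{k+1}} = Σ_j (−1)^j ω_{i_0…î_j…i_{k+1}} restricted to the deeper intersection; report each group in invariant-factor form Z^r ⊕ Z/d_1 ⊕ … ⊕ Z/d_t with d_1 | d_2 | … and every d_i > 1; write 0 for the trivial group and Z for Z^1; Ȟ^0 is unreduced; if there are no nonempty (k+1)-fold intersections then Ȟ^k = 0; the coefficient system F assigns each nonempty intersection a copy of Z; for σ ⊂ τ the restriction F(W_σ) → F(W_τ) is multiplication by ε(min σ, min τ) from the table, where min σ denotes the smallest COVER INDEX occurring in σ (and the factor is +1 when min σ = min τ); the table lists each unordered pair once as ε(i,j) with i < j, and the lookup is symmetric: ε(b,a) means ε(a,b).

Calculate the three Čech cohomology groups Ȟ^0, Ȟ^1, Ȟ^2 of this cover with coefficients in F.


cover nerve:
  W12={d} W13={a} W14={b} W15={h} W23={e,f} W45={c}
C dims 5,6; δ0: rk 5, SNF 1^4·2
Ȟ^0: (5−5)−0=0 ⇒ 0
Ȟ^1: (6−0)−5=1 plus torsion [2] ⇒ Z ⊕ Z/2
Ȟ^2: (0−0)−0=0 ⇒ 0

Ȟ^0 = 0, Ȟ^1 = Z ⊕ Z/2, Ȟ^2 = 0


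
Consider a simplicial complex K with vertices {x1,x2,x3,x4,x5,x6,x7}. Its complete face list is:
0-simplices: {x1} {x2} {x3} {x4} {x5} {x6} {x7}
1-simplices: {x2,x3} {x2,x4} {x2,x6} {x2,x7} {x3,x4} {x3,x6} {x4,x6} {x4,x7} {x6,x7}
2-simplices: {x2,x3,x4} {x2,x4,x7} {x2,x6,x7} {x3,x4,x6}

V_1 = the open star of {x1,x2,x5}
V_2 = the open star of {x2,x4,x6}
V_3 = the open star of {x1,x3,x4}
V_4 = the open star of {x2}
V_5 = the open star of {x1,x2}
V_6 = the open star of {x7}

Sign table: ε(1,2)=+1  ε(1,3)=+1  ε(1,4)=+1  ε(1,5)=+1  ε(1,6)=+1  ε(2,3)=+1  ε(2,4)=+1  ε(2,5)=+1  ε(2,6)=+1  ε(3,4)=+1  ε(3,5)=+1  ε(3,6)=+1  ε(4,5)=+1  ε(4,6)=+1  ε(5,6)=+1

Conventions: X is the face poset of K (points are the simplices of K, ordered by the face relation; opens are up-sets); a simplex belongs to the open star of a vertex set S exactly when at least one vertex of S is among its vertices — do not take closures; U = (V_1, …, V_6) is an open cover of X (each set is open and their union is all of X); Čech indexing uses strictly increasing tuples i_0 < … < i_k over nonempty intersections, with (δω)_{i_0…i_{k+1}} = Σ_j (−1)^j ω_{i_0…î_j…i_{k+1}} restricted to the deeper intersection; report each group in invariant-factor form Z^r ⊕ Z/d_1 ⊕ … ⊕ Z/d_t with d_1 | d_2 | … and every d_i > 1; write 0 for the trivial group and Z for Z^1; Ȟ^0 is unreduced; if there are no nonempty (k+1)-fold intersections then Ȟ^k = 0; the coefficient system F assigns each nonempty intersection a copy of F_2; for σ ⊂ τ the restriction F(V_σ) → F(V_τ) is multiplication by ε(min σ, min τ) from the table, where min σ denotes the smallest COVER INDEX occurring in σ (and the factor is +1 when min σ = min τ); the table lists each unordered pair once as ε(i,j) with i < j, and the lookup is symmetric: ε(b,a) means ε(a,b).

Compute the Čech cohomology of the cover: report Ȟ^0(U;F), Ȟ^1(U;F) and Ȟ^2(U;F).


Ȟ^0(U;F) ≅ Z/2, Ȟ^1(U;F) ≅ 0 and Ȟ^2(U;F) ≅ 0

nonempty overlaps:
  V1={{x1},{x2},{x5},{x2,x3},{x2,x4},{x2,x6},{x2,x7},{x2,x3,x4},{x2,x4,x7},{x2,x6,x7}} V2={{x2},{x4},{x6},{x2,x3},{x2,x4},{x2,x6},{x2,x7},{x3,x4},{x3,x6},{x4,x6},{x4,x7},{x6,x7},{x2,x3,x4},{x2,x4,x7},{x2,x6,x7},{x3,x4,x6}} V3={{x1},{x3},{x4},{x2,x3},{x2,x4},{x3,x4},{x3,x6},{x4,x6},{x4,x7},{x2,x3,x4},{x2,x4,x7},{x3,x4,x6}} V4={{x2},{x2,x3},{x2,x4},{x2,x6},{x2,x7},{x2,x3,x4},{x2,x4,x7},{x2,x6,x7}} V5={{x1},{x2},{x2,x3},{x2,x4},{x2,x6},{x2,x7},{x2,x3,x4},{x2,x4,x7},{x2,x6,x7}} V6={{x7},{x2,x7},{x4,x7},{x6,x7},{x2,x4,x7},{x2,x6,x7}}
  V12={{x2},{x2,x3},{x2,x4},{x2,x6},{x2,x7},{x2,x3,x4},{x2,x4,x7},{x2,x6,x7}} V13={{x1},{x2,x3},{x2,x4},{x2,x3,x4},{x2,x4,x7}} V14={{x2},{x2,x3},{x2,x4},{x2,x6},{x2,x7},{x2,x3,x4},{x2,x4,x7},{x2,x6,x7}} V15={{x1},{x2},{x2,x3},{x2,x4},{x2,x6},{x2,x7},{x2,x3,x4},{x2,x4,x7},{x2,x6,x7}} V16={{x2,x7},{x2,x4,x7},{x2,x6,x7}} V23={{x4},{x2,x3},{x2,x4},{x3,x4},{x3,x6},{x4,x6},{x4,x7},{x2,x3,x4},{x2,x4,x7},{x3,x4,x6}} V24={{x2},{x2,x3},{x2,x4},{x2,x6},{x2,x7},{x2,x3,x4},{x2,x4,x7},{x2,x6,x7}} V25={{x2},{x2,x3},{x2,x4},{x2,x6},{x2,x7},{x2,x3,x4},{x2,x4,x7},{x2,x6,x7}} V26={{x2,x7},{x4,x7},{x6,x7},{x2,x4,x7},{x2,x6,x7}} V34={{x2,x3},{x2,x4},{x2,x3,x4},{x2,x4,x7}} V35={{x1},{x2,x3},{x2,x4},{x2,x3,x4},{x2,x4,x7}} V36={{x4,x7},{x2,x4,x7}} V45={{x2},{x2,x3},{x2,x4},{x2,x6},{x2,x7},{x2,x3,x4},{x2,x4,x7},{x2,x6,x7}} V46={{x2,x7},{x2,x4,x7},{x2,x6,x7}} V56={{x2,x7},{x2,x4,x7},{x2,x6,x7}}
  V123={{x2,x3},{x2,x4},{x2,x3,x4},{x2,x4,x7}} V124={{x2},{x2,x3},{x2,x4},{x2,x6},{x2,x7},{x2,x3,x4},{x2,x4,x7},{x2,x6,x7}} V125={{x2},{x2,x3},{x2,x4},{x2,x6},{x2,x7},{x2,x3,x4},{x2,x4,x7},{x2,x6,x7}} V126={{x2,x7},{x2,x4,x7},{x2,x6,x7}} V134={{x2,x3},{x2,x4},{x2,x3,x4},{x2,x4,x7}} V135={{x1},{x2,x3},{x2,x4},{x2,x3,x4},{x2,x4,x7}} V136={{x2,x4,x7}} V145={{x2},{x2,x3},{x2,x4},{x2,x6},{x2,x7},{x2,x3,x4},{x2,x4,x7},{x2,x6,x7}} V146={{x2,x7},{x2,x4,x7},{x2,x6,x7}} V156={{x2,x7},{x2,x4,x7},{x2,x6,x7}} V234={{x2,x3},{x2,x4},{x2,x3,x4},{x2,x4,x7}} V235={{x2,x3},{x2,x4},{x2,x3,x4},{x2,x4,x7}} V236={{x4,x7},{x2,x4,x7}} V245={{x2},{x2,x3},{x2,x4},{x2,x6},{x2,x7},{x2,x3,x4},{x2,x4,x7},{x2,x6,x7}} V246={{x2,x7},{x2,x4,x7},{x2,x6,x7}} V256={{x2,x7},{x2,x4,x7},{x2,x6,x7}} V345={{x2,x3},{x2,x4},{x2,x3,x4},{x2,x4,x7}} V346={{x2,x4,x7}} V356={{x2,x4,x7}} V456={{x2,x7},{x2,x4,x7},{x2,x6,x7}}
  V1234={{x2,x3},{x2,x4},{x2,x3,x4},{x2,x4,x7}} V1235={{x2,x3},{x2,x4},{x2,x3,x4},{x2,x4,x7}} V1236={{x2,x4,x7}} V1245={{x2},{x2,x3},{x2,x4},{x2,x6},{x2,x7},{x2,x3,x4},{x2,x4,x7},{x2,x6,x7}} V1246={{x2,x7},{x2,x4,x7},{x2,x6,x7}} V1256={{x2,x7},{x2,x4,x7},{x2,x6,x7}} V1345={{x2,x3},{x2,x4},{x2,x3,x4},{x2,x4,x7}} V1346={{x2,x4,x7}} V1356={{x2,x4,x7}} V1456={{x2,x7},{x2,x4,x7},{x2,x6,x7}} V2345={{x2,x3},{x2,x4},{x2,x3,x4},{x2,x4,x7}} V2346={{x2,x4,x7}} V2356={{x2,x4,x7}} V2456={{x2,x7},{x2,x4,x7},{x2,x6,x7}} V3456={{x2,x4,x7}}
  V12345={{x2,x3},{x2,x4},{x2,x3,x4},{x2,x4,x7}} V12346={{x2,x4,x7}} V12356={{x2,x4,x7}} V12456={{x2,x7},{x2,x4,x7},{x2,x6,x7}} V13456={{x2,x4,x7}} V23456={{x2,x4,x7}}
  V123456={{x2,x4,x7}}
C dims 6,15,20,15; δ0: rk_F2 5; δ1: rk_F2 10; δ2: rk_F2 10
degree 0: 6−5−0 = 1 → Ȟ^0 ≅ Z/2
degree 1: 15−10−5 = 0 → Ȟ^1 ≅ 0
degree 2: 20−10−10 = 0 → Ȟ^2 ≅ 0


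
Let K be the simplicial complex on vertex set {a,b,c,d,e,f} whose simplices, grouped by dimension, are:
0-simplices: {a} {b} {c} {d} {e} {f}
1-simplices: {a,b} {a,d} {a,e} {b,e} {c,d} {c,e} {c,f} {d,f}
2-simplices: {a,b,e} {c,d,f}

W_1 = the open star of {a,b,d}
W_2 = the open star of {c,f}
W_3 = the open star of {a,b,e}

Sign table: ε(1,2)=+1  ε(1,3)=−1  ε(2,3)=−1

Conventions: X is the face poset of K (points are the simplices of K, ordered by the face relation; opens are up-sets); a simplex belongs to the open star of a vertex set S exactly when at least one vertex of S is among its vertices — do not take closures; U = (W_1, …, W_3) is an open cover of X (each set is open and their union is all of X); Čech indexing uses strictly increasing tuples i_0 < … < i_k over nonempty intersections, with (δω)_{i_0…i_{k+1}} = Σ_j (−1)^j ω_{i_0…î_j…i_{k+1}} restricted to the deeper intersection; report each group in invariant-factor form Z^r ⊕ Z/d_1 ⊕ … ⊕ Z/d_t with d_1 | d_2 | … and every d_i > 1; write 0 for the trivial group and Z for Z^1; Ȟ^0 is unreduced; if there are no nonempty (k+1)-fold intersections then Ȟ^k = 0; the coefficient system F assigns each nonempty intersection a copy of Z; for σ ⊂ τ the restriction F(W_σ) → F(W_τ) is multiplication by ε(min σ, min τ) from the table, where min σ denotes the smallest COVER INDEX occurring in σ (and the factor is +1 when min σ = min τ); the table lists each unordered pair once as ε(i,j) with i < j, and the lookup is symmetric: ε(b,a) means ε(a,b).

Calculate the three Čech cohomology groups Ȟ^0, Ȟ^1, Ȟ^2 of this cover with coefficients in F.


Ȟ^0 = Z,  Ȟ^1 = Z,  Ȟ^2 = 0

nerve of the cover:
  W1={{a},{b},{d},{a,b},{a,d},{a,e},{b,e},{c,d},{d,f},{a,b,e},{c,d,f}} W2={{c},{f},{c,d},{c,e},{c,f},{d,f},{c,d,f}} W3={{a},{b},{e},{a,b},{a,d},{a,e},{b,e},{c,e},{a,b,e}}
  W12={{c,d},{d,f},{c,d,f}} W13={{a},{b},{a,b},{a,d},{a,e},{b,e},{a,b,e}} W23={{c,e}}
C dims 3,3; δ0: rk 2, SNF 1^2
Ȟ^0 = (3 − 2) − 0 = 1, so Ȟ^0 ≅ Z
Ȟ^1 = (3 − 0) − 2 = 1, so Ȟ^1 ≅ Z
Ȟ^2 = (0 − 0) − 0 = 0, so Ȟ^2 ≅ 0


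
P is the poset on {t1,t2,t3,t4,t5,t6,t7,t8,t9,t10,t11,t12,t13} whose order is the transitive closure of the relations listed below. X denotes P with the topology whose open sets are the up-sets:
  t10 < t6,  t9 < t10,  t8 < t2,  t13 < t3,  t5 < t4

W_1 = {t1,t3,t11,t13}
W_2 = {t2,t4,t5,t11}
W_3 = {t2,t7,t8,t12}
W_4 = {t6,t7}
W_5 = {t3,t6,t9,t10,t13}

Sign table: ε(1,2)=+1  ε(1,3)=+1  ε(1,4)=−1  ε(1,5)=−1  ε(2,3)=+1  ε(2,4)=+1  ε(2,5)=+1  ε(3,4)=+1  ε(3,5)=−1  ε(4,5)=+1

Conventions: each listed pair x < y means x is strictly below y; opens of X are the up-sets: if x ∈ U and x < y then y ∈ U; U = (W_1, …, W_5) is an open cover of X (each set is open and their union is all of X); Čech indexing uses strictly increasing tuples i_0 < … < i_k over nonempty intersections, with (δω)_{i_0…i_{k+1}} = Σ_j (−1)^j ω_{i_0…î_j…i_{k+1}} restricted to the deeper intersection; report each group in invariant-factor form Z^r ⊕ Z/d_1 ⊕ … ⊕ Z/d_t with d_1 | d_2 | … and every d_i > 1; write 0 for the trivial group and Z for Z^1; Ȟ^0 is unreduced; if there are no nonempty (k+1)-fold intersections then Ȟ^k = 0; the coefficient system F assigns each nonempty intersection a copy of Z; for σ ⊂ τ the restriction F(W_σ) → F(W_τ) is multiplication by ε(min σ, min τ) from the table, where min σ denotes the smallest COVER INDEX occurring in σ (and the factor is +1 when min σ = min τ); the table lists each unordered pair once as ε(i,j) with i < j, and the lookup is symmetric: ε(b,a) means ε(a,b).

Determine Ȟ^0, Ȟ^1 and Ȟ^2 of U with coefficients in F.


nonempty overlaps:
  W12={t11} W15={t3,t13} W23={t2} W34={t7} W45={t6}
C dims 5,5; δ0: rk 5, SNF 1^4·2
degree 0: 5−5−0 = 0 → Ȟ^0 ≅ 0
degree 1: 5−0−5 = 0 plus torsion [2] → Ȟ^1 ≅ Z/2
degree 2: 0−0−0 = 0 → Ȟ^2 ≅ 0

Ȟ^0 ≅ 0; Ȟ^1 ≅ Z/2; Ȟ^2 ≅ 0


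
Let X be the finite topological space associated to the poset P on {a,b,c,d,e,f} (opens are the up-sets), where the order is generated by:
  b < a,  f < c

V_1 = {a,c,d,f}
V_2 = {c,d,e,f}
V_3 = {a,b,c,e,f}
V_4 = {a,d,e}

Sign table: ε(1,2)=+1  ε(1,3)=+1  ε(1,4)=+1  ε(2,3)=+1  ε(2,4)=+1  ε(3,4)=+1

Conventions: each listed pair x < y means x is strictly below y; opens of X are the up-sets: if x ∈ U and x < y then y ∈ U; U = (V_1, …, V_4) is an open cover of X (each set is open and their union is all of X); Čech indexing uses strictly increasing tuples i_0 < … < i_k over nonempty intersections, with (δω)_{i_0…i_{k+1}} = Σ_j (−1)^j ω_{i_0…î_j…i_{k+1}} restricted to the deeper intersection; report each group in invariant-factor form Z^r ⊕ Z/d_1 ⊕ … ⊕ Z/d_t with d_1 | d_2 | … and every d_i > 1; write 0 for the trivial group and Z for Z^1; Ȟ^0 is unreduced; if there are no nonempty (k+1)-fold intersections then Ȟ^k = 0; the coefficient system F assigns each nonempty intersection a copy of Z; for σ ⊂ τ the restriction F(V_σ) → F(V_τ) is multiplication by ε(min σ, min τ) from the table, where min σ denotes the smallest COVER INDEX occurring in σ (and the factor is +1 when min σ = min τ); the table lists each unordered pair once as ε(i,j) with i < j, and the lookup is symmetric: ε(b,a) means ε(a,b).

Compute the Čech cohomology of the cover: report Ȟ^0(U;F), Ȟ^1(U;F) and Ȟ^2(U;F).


nonempty overlaps:
  V12={c,d,f} V13={a,c,f} V14={a,d} V23={c,e,f} V24={d,e} V34={a,e}
  V123={c,f} V124={d} V134={a} V234={e}
C dims 4,6,4; δ0: rk 3, SNF 1^3; δ1: rk 3, SNF 1^3
degree 0: 4−3−0 = 1 → Ȟ^0 ≅ Z
degree 1: 6−3−3 = 0 → Ȟ^1 ≅ 0
degree 2: 4−0−3 = 1 → Ȟ^2 ≅ Z

Ȟ^0 = Z, Ȟ^1 = 0, Ȟ^2 = Z


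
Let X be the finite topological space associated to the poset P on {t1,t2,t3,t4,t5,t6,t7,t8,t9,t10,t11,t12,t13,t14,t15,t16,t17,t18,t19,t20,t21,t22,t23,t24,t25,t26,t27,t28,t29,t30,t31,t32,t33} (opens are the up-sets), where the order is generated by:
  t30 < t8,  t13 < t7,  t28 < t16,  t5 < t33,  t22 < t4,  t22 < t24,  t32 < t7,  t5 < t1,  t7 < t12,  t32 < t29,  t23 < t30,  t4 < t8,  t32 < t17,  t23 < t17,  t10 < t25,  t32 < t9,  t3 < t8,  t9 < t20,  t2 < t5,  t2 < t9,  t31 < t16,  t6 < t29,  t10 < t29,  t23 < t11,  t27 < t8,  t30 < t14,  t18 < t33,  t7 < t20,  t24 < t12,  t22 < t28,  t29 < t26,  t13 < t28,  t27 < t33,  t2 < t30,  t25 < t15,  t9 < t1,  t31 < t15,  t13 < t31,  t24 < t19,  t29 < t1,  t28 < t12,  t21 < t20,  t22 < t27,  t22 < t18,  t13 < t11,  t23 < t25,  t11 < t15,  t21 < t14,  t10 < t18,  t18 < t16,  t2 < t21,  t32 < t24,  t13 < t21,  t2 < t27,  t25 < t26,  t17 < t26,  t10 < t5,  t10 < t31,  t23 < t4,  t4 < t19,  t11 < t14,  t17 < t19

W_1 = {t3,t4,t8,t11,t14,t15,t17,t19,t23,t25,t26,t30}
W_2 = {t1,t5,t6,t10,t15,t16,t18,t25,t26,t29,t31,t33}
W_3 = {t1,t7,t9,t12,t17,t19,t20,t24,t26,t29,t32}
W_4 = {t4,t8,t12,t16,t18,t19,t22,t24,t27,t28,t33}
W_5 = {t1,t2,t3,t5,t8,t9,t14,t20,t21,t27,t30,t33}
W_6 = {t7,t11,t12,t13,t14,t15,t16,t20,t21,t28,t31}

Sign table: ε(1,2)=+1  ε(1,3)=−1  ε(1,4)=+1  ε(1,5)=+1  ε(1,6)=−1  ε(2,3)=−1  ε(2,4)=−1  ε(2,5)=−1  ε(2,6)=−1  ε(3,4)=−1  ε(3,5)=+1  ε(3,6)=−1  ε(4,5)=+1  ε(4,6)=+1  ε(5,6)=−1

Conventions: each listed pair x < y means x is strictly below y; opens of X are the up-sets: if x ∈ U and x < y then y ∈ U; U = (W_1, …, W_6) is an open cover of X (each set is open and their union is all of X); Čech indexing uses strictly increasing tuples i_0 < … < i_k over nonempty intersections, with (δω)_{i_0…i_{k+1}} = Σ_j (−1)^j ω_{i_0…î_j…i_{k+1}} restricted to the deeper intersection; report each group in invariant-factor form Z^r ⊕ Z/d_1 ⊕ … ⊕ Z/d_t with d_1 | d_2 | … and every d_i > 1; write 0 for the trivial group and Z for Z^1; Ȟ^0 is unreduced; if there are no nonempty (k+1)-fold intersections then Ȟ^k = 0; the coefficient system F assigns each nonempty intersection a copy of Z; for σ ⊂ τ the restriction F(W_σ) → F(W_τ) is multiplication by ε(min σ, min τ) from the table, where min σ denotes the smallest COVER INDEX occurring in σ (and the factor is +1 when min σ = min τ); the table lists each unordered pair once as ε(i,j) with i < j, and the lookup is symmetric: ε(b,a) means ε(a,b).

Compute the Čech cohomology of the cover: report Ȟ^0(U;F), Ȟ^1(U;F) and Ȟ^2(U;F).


Ȟ^0(U;F) ≅ 0,  Ȟ^1(U;F) ≅ Z/2,  Ȟ^2(U;F) ≅ Z

nerve of the cover:
  W12={t15,t25,t26} W13={t17,t19,t26} W14={t4,t8,t19} W15={t3,t8,t14,t30} W16={t11,t14,t15} W23={t1,t26,t29} W24={t16,t18,t33} W25={t1,t5,t33} W26={t15,t16,t31} W34={t12,t19,t24} W35={t1,t9,t20} W36={t7,t12,t20} W45={t8,t27,t33} W46={t12,t16,t28} W56={t14,t20,t21}
  W123={t26} W126={t15} W134={t19} W145={t8} W156={t14} W235={t1} W245={t33} W246={t16} W346={t12} W356={t20}
C dims 6,15,10; δ0: rk 6, SNF 1^5·2; δ1: rk 9, SNF 1^9
Ȟ^0 = (6 − 6) − 0 = 0, so Ȟ^0 ≅ 0
Ȟ^1 = (15 − 9) − 6 = 0 plus torsion [2], so Ȟ^1 ≅ Z/2
Ȟ^2 = (10 − 0) − 9 = 1, so Ȟ^2 ≅ Z
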